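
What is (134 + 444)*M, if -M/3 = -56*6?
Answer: 582624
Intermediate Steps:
M = 1008 (M = -(-168)*6 = -3*(-336) = 1008)
(134 + 444)*M = (134 + 444)*1008 = 578*1008 = 582624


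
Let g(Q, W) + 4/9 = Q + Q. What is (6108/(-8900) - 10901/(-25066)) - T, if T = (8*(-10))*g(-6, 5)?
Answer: -499841965513/501946650 ≈ -995.81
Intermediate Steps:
g(Q, W) = -4/9 + 2*Q (g(Q, W) = -4/9 + (Q + Q) = -4/9 + 2*Q)
T = 8960/9 (T = (8*(-10))*(-4/9 + 2*(-6)) = -80*(-4/9 - 12) = -80*(-112/9) = 8960/9 ≈ 995.56)
(6108/(-8900) - 10901/(-25066)) - T = (6108/(-8900) - 10901/(-25066)) - 1*8960/9 = (6108*(-1/8900) - 10901*(-1/25066)) - 8960/9 = (-1527/2225 + 10901/25066) - 8960/9 = -14021057/55771850 - 8960/9 = -499841965513/501946650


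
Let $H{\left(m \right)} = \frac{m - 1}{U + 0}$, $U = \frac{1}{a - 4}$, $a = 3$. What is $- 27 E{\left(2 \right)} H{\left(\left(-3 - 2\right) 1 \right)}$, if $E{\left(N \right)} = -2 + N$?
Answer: $0$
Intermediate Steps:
$U = -1$ ($U = \frac{1}{3 - 4} = \frac{1}{-1} = -1$)
$H{\left(m \right)} = 1 - m$ ($H{\left(m \right)} = \frac{m - 1}{-1 + 0} = \frac{-1 + m}{-1} = \left(-1 + m\right) \left(-1\right) = 1 - m$)
$- 27 E{\left(2 \right)} H{\left(\left(-3 - 2\right) 1 \right)} = - 27 \left(-2 + 2\right) \left(1 - \left(-3 - 2\right) 1\right) = \left(-27\right) 0 \left(1 - \left(-5\right) 1\right) = 0 \left(1 - -5\right) = 0 \left(1 + 5\right) = 0 \cdot 6 = 0$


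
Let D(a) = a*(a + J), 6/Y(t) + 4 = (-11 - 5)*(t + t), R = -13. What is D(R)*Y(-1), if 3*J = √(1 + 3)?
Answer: 481/14 ≈ 34.357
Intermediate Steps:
J = ⅔ (J = √(1 + 3)/3 = √4/3 = (⅓)*2 = ⅔ ≈ 0.66667)
Y(t) = 6/(-4 - 32*t) (Y(t) = 6/(-4 + (-11 - 5)*(t + t)) = 6/(-4 - 32*t))
D(a) = a*(⅔ + a) (D(a) = a*(a + ⅔) = a*(⅔ + a))
D(R)*Y(-1) = ((⅓)*(-13)*(2 + 3*(-13)))*(-3/(2 + 16*(-1))) = ((⅓)*(-13)*(2 - 39))*(-3/(2 - 16)) = ((⅓)*(-13)*(-37))*(-3/(-14)) = 481*(-3*(-1/14))/3 = (481/3)*(3/14) = 481/14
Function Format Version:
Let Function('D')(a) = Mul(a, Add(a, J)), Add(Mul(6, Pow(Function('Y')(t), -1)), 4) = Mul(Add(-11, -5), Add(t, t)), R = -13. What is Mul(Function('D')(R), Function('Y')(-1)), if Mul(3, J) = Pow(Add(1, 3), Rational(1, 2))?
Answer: Rational(481, 14) ≈ 34.357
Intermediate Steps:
J = Rational(2, 3) (J = Mul(Rational(1, 3), Pow(Add(1, 3), Rational(1, 2))) = Mul(Rational(1, 3), Pow(4, Rational(1, 2))) = Mul(Rational(1, 3), 2) = Rational(2, 3) ≈ 0.66667)
Function('Y')(t) = Mul(6, Pow(Add(-4, Mul(-32, t)), -1)) (Function('Y')(t) = Mul(6, Pow(Add(-4, Mul(Add(-11, -5), Add(t, t))), -1)) = Mul(6, Pow(Add(-4, Mul(-16, Mul(2, t))), -1)) = Mul(6, Pow(Add(-4, Mul(-32, t)), -1)))
Function('D')(a) = Mul(a, Add(Rational(2, 3), a)) (Function('D')(a) = Mul(a, Add(a, Rational(2, 3))) = Mul(a, Add(Rational(2, 3), a)))
Mul(Function('D')(R), Function('Y')(-1)) = Mul(Mul(Rational(1, 3), -13, Add(2, Mul(3, -13))), Mul(-3, Pow(Add(2, Mul(16, -1)), -1))) = Mul(Mul(Rational(1, 3), -13, Add(2, -39)), Mul(-3, Pow(Add(2, -16), -1))) = Mul(Mul(Rational(1, 3), -13, -37), Mul(-3, Pow(-14, -1))) = Mul(Rational(481, 3), Mul(-3, Rational(-1, 14))) = Mul(Rational(481, 3), Rational(3, 14)) = Rational(481, 14)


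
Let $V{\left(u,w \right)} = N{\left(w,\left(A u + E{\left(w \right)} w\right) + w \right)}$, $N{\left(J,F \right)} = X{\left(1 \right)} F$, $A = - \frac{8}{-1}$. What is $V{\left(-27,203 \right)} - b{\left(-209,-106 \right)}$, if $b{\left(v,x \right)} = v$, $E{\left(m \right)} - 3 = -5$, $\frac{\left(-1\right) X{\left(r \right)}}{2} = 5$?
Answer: $4399$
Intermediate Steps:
$A = 8$ ($A = \left(-8\right) \left(-1\right) = 8$)
$X{\left(r \right)} = -10$ ($X{\left(r \right)} = \left(-2\right) 5 = -10$)
$E{\left(m \right)} = -2$ ($E{\left(m \right)} = 3 - 5 = -2$)
$N{\left(J,F \right)} = - 10 F$
$V{\left(u,w \right)} = - 80 u + 10 w$ ($V{\left(u,w \right)} = - 10 \left(\left(8 u - 2 w\right) + w\right) = - 10 \left(\left(- 2 w + 8 u\right) + w\right) = - 10 \left(- w + 8 u\right) = - 80 u + 10 w$)
$V{\left(-27,203 \right)} - b{\left(-209,-106 \right)} = \left(\left(-80\right) \left(-27\right) + 10 \cdot 203\right) - -209 = \left(2160 + 2030\right) + 209 = 4190 + 209 = 4399$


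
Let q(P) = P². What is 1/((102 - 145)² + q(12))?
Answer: 1/1993 ≈ 0.00050176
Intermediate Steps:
1/((102 - 145)² + q(12)) = 1/((102 - 145)² + 12²) = 1/((-43)² + 144) = 1/(1849 + 144) = 1/1993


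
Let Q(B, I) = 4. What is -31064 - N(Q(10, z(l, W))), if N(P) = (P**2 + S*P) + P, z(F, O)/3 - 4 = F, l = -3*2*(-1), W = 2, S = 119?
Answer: -31560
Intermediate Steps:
l = 6 (l = -6*(-1) = 6)
z(F, O) = 12 + 3*F
N(P) = P**2 + 120*P (N(P) = (P**2 + 119*P) + P = P**2 + 120*P)
-31064 - N(Q(10, z(l, W))) = -31064 - 4*(120 + 4) = -31064 - 4*124 = -31064 - 1*496 = -31064 - 496 = -31560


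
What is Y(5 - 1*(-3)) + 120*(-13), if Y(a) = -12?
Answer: -1572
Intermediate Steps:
Y(5 - 1*(-3)) + 120*(-13) = -12 + 120*(-13) = -12 - 1560 = -1572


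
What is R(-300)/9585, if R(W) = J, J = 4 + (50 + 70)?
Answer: 124/9585 ≈ 0.012937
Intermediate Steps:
J = 124 (J = 4 + 120 = 124)
R(W) = 124
R(-300)/9585 = 124/9585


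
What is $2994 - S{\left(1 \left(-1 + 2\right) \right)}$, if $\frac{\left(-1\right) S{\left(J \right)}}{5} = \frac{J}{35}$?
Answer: $\frac{20959}{7} \approx 2994.1$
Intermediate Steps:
$S{\left(J \right)} = - \frac{J}{7}$ ($S{\left(J \right)} = - 5 \frac{J}{35} = - \frac{J}{7}$)
$2994 - S{\left(1 \left(-1 + 2\right) \right)} = 2994 - - \frac{1 \left(-1 + 2\right)}{7} = 2994 - - \frac{1 \cdot 1}{7} = 2994 - \left(- \frac{1}{7}\right) 1 = 2994 - - \frac{1}{7} = 2994 + \frac{1}{7} = \frac{20959}{7}$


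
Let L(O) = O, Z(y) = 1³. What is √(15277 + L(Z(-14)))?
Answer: √15278 ≈ 123.60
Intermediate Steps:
Z(y) = 1
√(15277 + L(Z(-14))) = √(15277 + 1) = √15278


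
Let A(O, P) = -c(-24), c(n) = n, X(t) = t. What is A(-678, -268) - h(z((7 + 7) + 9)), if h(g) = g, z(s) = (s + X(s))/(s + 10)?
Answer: 746/33 ≈ 22.606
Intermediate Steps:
A(O, P) = 24 (A(O, P) = -1*(-24) = 24)
z(s) = 2*s/(10 + s) (z(s) = (s + s)/(s + 10) = (2*s)/(10 + s) = 2*s/(10 + s))
A(-678, -268) - h(z((7 + 7) + 9)) = 24 - 2*((7 + 7) + 9)/(10 + ((7 + 7) + 9)) = 24 - 2*(14 + 9)/(10 + (14 + 9)) = 24 - 2*23/(10 + 23) = 24 - 2*23/33 = 24 - 1*46/33 = 24 - 46/33 = 746/33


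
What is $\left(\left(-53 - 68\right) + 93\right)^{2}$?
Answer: $784$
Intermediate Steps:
$\left(\left(-53 - 68\right) + 93\right)^{2} = \left(-121 + 93\right)^{2} = \left(-28\right)^{2} = 784$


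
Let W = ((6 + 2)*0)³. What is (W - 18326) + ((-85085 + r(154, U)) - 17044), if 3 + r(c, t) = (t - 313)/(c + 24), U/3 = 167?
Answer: -10720668/89 ≈ -1.2046e+5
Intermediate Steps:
U = 501 (U = 3*167 = 501)
r(c, t) = -3 + (-313 + t)/(24 + c) (r(c, t) = -3 + (t - 313)/(c + 24) = -3 + (-313 + t)/(24 + c))
W = 0 (W = (8*0)³ = 0³ = 0)
(W - 18326) + ((-85085 + r(154, U)) - 17044) = (0 - 18326) + ((-85085 + (-385 + 501 - 3*154)/(24 + 154)) - 17044) = -18326 + ((-85085 + (-385 + 501 - 462)/178) - 17044) = -18326 + ((-85085 + (1/178)*(-346)) - 17044) = -18326 + ((-85085 - 173/89) - 17044) = -18326 + (-7572738/89 - 17044) = -18326 - 9089654/89 = -10720668/89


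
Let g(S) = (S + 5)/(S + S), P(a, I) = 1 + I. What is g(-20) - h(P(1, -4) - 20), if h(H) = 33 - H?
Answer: -445/8 ≈ -55.625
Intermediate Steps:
g(S) = (5 + S)/(2*S) (g(S) = (5 + S)/((2*S)) = (5 + S)*(1/(2*S)) = (5 + S)/(2*S))
g(-20) - h(P(1, -4) - 20) = (1/2)*(5 - 20)/(-20) - (33 - ((1 - 4) - 20)) = (1/2)*(-1/20)*(-15) - (33 - (-3 - 20)) = 3/8 - (33 - 1*(-23)) = 3/8 - (33 + 23) = 3/8 - 1*56 = 3/8 - 56 = -445/8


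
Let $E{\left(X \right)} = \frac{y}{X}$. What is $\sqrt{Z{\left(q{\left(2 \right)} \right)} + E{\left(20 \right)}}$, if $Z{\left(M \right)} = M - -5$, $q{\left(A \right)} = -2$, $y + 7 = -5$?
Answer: $\frac{2 \sqrt{15}}{5} \approx 1.5492$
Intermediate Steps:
$y = -12$ ($y = -7 - 5 = -12$)
$E{\left(X \right)} = - \frac{12}{X}$
$Z{\left(M \right)} = 5 + M$ ($Z{\left(M \right)} = M + 5 = 5 + M$)
$\sqrt{Z{\left(q{\left(2 \right)} \right)} + E{\left(20 \right)}} = \sqrt{\left(5 - 2\right) - \frac{12}{20}} = \sqrt{3 - \frac{3}{5}} = \sqrt{\frac{12}{5}} = \frac{2 \sqrt{15}}{5}$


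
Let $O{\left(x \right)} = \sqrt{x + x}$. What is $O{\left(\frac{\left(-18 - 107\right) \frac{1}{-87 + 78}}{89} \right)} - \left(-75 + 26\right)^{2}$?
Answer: $-2401 + \frac{5 \sqrt{890}}{267} \approx -2400.4$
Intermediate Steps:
$O{\left(x \right)} = \sqrt{2} \sqrt{x}$ ($O{\left(x \right)} = \sqrt{2 x} = \sqrt{2} \sqrt{x}$)
$O{\left(\frac{\left(-18 - 107\right) \frac{1}{-87 + 78}}{89} \right)} - \left(-75 + 26\right)^{2} = \sqrt{2} \sqrt{\frac{\left(-18 - 107\right) \frac{1}{-87 + 78}}{89}} - \left(-75 + 26\right)^{2} = \sqrt{2} \sqrt{- \frac{125}{-9} \cdot \frac{1}{89}} - \left(-49\right)^{2} = \sqrt{2} \sqrt{\left(-125\right) \left(- \frac{1}{9}\right) \frac{1}{89}} - 2401 = \sqrt{2} \sqrt{\frac{125}{9} \cdot \frac{1}{89}} - 2401 = \sqrt{2} \sqrt{\frac{125}{801}} - 2401 = \sqrt{2} \frac{5 \sqrt{445}}{267} - 2401 = \frac{5 \sqrt{890}}{267} - 2401 = -2401 + \frac{5 \sqrt{890}}{267}$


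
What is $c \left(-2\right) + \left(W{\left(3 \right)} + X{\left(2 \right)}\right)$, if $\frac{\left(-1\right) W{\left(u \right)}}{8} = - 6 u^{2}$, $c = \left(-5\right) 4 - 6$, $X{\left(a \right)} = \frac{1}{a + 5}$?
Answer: $\frac{3389}{7} \approx 484.14$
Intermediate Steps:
$X{\left(a \right)} = \frac{1}{5 + a}$
$c = -26$ ($c = -20 - 6 = -26$)
$W{\left(u \right)} = 48 u^{2}$ ($W{\left(u \right)} = - 8 \left(- 6 u^{2}\right) = 48 u^{2}$)
$c \left(-2\right) + \left(W{\left(3 \right)} + X{\left(2 \right)}\right) = \left(-26\right) \left(-2\right) + \left(48 \cdot 3^{2} + \frac{1}{5 + 2}\right) = 52 + \left(48 \cdot 9 + \frac{1}{7}\right) = 52 + \left(432 + \frac{1}{7}\right) = 52 + \frac{3025}{7} = \frac{3389}{7}$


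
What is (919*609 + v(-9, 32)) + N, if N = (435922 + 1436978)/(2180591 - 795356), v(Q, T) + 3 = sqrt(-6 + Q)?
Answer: 17228301664/30783 + I*sqrt(15) ≈ 5.5967e+5 + 3.873*I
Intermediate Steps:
v(Q, T) = -3 + sqrt(-6 + Q)
N = 41620/30783 (N = 1872900/1385235 = 1872900*(1/1385235) = 41620/30783 ≈ 1.3520)
(919*609 + v(-9, 32)) + N = (919*609 + (-3 + sqrt(-6 - 9))) + 41620/30783 = (559671 + (-3 + sqrt(-15))) + 41620/30783 = (559671 + (-3 + I*sqrt(15))) + 41620/30783 = (559668 + I*sqrt(15)) + 41620/30783 = 17228301664/30783 + I*sqrt(15)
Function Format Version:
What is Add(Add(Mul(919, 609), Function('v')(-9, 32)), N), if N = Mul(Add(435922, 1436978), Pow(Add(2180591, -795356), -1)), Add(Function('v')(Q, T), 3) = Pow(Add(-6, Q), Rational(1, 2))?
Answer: Add(Rational(17228301664, 30783), Mul(I, Pow(15, Rational(1, 2)))) ≈ Add(5.5967e+5, Mul(3.8730, I))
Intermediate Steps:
Function('v')(Q, T) = Add(-3, Pow(Add(-6, Q), Rational(1, 2)))
N = Rational(41620, 30783) (N = Mul(1872900, Pow(1385235, -1)) = Mul(1872900, Rational(1, 1385235)) = Rational(41620, 30783) ≈ 1.3520)
Add(Add(Mul(919, 609), Function('v')(-9, 32)), N) = Add(Add(Mul(919, 609), Add(-3, Pow(Add(-6, -9), Rational(1, 2)))), Rational(41620, 30783)) = Add(Add(559671, Add(-3, Pow(-15, Rational(1, 2)))), Rational(41620, 30783)) = Add(Add(559671, Add(-3, Mul(I, Pow(15, Rational(1, 2))))), Rational(41620, 30783)) = Add(Add(559668, Mul(I, Pow(15, Rational(1, 2)))), Rational(41620, 30783)) = Add(Rational(17228301664, 30783), Mul(I, Pow(15, Rational(1, 2))))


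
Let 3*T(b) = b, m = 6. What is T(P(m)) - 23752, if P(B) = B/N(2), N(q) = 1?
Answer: -23750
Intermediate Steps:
P(B) = B (P(B) = B/1 = B*1 = B)
T(b) = b/3
T(P(m)) - 23752 = (⅓)*6 - 23752 = 2 - 23752 = -23750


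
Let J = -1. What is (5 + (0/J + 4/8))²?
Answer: 121/4 ≈ 30.250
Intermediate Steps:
(5 + (0/J + 4/8))² = (5 + (0/(-1) + 4/8))² = (5 + (0*(-1) + 4*(⅛)))² = (5 + (0 + ½))² = (5 + ½)² = (11/2)² = 121/4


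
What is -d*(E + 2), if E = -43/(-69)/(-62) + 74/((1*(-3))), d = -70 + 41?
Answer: -937773/1426 ≈ -657.63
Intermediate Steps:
d = -29
E = -35189/1426 (E = -43*(-1/69)*(-1/62) + 74/(-3) = (43/69)*(-1/62) + 74*(-⅓) = -43/4278 - 74/3 = -35189/1426 ≈ -24.677)
-d*(E + 2) = -(-29)*(-35189/1426 + 2) = -(-29)*(-32337)/1426 = -1*937773/1426 = -937773/1426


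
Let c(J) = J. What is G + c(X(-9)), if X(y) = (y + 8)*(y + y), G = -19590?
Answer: -19572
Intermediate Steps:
X(y) = 2*y*(8 + y) (X(y) = (8 + y)*(2*y) = 2*y*(8 + y))
G + c(X(-9)) = -19590 + 2*(-9)*(8 - 9) = -19590 + 2*(-9)*(-1) = -19590 + 18 = -19572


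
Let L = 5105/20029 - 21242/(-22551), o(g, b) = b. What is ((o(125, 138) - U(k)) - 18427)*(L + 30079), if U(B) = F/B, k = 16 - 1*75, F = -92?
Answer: -14661713987711535602/26648764761 ≈ -5.5018e+8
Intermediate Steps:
k = -59 (k = 16 - 75 = -59)
U(B) = -92/B
L = 540578873/451673979 (L = 5105*(1/20029) - 21242*(-1/22551) = 5105/20029 + 21242/22551 = 540578873/451673979 ≈ 1.1968)
((o(125, 138) - U(k)) - 18427)*(L + 30079) = ((138 - (-92)/(-59)) - 18427)*(540578873/451673979 + 30079) = ((138 - (-92)*(-1)/59) - 18427)*(13586442193214/451673979) = ((138 - 1*92/59) - 18427)*(13586442193214/451673979) = ((138 - 92/59) - 18427)*(13586442193214/451673979) = (8050/59 - 18427)*(13586442193214/451673979) = -1079143/59*13586442193214/451673979 = -14661713987711535602/26648764761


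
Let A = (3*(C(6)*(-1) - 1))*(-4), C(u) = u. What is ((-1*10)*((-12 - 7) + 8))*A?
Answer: 9240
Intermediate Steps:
A = 84 (A = (3*(6*(-1) - 1))*(-4) = (3*(-6 - 1))*(-4) = (3*(-7))*(-4) = -21*(-4) = 84)
((-1*10)*((-12 - 7) + 8))*A = ((-1*10)*((-12 - 7) + 8))*84 = -10*(-19 + 8)*84 = -10*(-11)*84 = 110*84 = 9240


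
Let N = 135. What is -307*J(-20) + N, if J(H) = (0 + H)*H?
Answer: -122665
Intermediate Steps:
J(H) = H**2 (J(H) = H*H = H**2)
-307*J(-20) + N = -307*(-20)**2 + 135 = -307*400 + 135 = -122800 + 135 = -122665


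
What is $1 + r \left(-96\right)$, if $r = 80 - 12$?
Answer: $-6527$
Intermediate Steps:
$r = 68$ ($r = 80 - 12 = 68$)
$1 + r \left(-96\right) = 1 + 68 \left(-96\right) = 1 - 6528 = -6527$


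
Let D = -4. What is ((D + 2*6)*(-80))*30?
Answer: -19200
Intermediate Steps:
((D + 2*6)*(-80))*30 = ((-4 + 2*6)*(-80))*30 = ((-4 + 12)*(-80))*30 = (8*(-80))*30 = -640*30 = -19200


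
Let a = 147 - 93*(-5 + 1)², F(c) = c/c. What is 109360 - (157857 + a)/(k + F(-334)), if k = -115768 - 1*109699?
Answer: 12328559138/112733 ≈ 1.0936e+5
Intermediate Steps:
F(c) = 1
k = -225467 (k = -115768 - 109699 = -225467)
a = -1341 (a = 147 - 93*(-4)² = 147 - 93*16 = 147 - 1488 = -1341)
109360 - (157857 + a)/(k + F(-334)) = 109360 - (157857 - 1341)/(-225467 + 1) = 109360 - 156516/(-225466) = 109360 - 156516*(-1)/225466 = 109360 - 1*(-78258/112733) = 109360 + 78258/112733 = 12328559138/112733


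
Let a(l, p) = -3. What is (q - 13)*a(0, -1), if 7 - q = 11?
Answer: 51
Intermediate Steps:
q = -4 (q = 7 - 1*11 = 7 - 11 = -4)
(q - 13)*a(0, -1) = (-4 - 13)*(-3) = -17*(-3) = 51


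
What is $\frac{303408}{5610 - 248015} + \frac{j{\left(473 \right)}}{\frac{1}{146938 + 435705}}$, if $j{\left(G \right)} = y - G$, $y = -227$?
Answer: $- \frac{98864903793908}{242405} \approx -4.0785 \cdot 10^{8}$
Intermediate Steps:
$j{\left(G \right)} = -227 - G$
$\frac{303408}{5610 - 248015} + \frac{j{\left(473 \right)}}{\frac{1}{146938 + 435705}} = \frac{303408}{5610 - 248015} + \frac{-227 - 473}{\frac{1}{146938 + 435705}} = \frac{303408}{5610 - 248015} + \frac{-227 - 473}{\frac{1}{582643}} = \frac{303408}{-242405} - 700 \frac{1}{\frac{1}{582643}} = 303408 \left(- \frac{1}{242405}\right) - 407850100 = - \frac{303408}{242405} - 407850100 = - \frac{98864903793908}{242405}$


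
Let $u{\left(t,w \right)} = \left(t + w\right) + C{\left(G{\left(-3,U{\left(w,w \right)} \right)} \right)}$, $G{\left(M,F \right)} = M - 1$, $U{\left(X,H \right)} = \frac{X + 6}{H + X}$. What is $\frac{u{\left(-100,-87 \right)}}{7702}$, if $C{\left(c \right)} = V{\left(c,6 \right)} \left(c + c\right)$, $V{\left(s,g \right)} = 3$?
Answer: $- \frac{211}{7702} \approx -0.027395$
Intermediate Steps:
$U{\left(X,H \right)} = \frac{6 + X}{H + X}$
$G{\left(M,F \right)} = -1 + M$
$C{\left(c \right)} = 6 c$ ($C{\left(c \right)} = 3 \left(c + c\right) = 3 \cdot 2 c = 6 c$)
$u{\left(t,w \right)} = -24 + t + w$ ($u{\left(t,w \right)} = \left(t + w\right) + 6 \left(-1 - 3\right) = \left(t + w\right) + 6 \left(-4\right) = \left(t + w\right) - 24 = -24 + t + w$)
$\frac{u{\left(-100,-87 \right)}}{7702} = \frac{-24 - 100 - 87}{7702} = \left(-211\right) \frac{1}{7702} = - \frac{211}{7702}$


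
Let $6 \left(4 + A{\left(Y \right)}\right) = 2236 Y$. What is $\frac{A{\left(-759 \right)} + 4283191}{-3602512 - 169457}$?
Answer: $- \frac{4000333}{3771969} \approx -1.0605$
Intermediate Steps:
$A{\left(Y \right)} = -4 + \frac{1118 Y}{3}$ ($A{\left(Y \right)} = -4 + \frac{2236 Y}{6} = -4 + \frac{1118 Y}{3}$)
$\frac{A{\left(-759 \right)} + 4283191}{-3602512 - 169457} = \frac{\left(-4 + \frac{1118}{3} \left(-759\right)\right) + 4283191}{-3602512 - 169457} = \frac{\left(-4 - 282854\right) + 4283191}{-3771969} = \left(-282858 + 4283191\right) \left(- \frac{1}{3771969}\right) = 4000333 \left(- \frac{1}{3771969}\right) = - \frac{4000333}{3771969}$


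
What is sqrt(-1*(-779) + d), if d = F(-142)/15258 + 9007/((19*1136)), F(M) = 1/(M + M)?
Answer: sqrt(1320836776936647789)/41166084 ≈ 27.918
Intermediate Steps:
F(M) = 1/(2*M)
d = 68714365/164664336 (d = ((1/2)/(-142))/15258 + 9007/((19*1136)) = ((1/2)*(-1/142))*(1/15258) + 9007/21584 = -1/284*1/15258 + 9007*(1/21584) = -1/4333272 + 9007/21584 = 68714365/164664336 ≈ 0.41730)
sqrt(-1*(-779) + d) = sqrt(-1*(-779) + 68714365/164664336) = sqrt(779 + 68714365/164664336) = sqrt(128342232109/164664336) = sqrt(1320836776936647789)/41166084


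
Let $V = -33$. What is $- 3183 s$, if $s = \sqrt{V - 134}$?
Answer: $- 3183 i \sqrt{167} \approx - 41133.0 i$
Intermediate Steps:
$s = i \sqrt{167}$ ($s = \sqrt{-33 - 134} = \sqrt{-167} = i \sqrt{167} \approx 12.923 i$)
$- 3183 s = - 3183 i \sqrt{167}$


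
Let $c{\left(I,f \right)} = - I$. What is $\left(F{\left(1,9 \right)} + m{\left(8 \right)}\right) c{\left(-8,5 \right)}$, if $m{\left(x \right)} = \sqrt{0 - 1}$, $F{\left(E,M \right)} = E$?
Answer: $8 + 8 i \approx 8.0 + 8.0 i$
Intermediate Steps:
$m{\left(x \right)} = i$ ($m{\left(x \right)} = \sqrt{-1} = i$)
$\left(F{\left(1,9 \right)} + m{\left(8 \right)}\right) c{\left(-8,5 \right)} = \left(1 + i\right) \left(\left(-1\right) \left(-8\right)\right) = \left(1 + i\right) 8 = 8 + 8 i$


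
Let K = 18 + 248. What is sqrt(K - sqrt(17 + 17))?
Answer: sqrt(266 - sqrt(34)) ≈ 16.130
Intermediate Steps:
K = 266
sqrt(K - sqrt(17 + 17)) = sqrt(266 - sqrt(17 + 17)) = sqrt(266 - sqrt(34))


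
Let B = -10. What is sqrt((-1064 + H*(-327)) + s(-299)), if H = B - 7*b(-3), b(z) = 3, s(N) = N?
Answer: sqrt(8774) ≈ 93.670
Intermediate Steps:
H = -31 (H = -10 - 7*3 = -10 - 21 = -31)
sqrt((-1064 + H*(-327)) + s(-299)) = sqrt((-1064 - 31*(-327)) - 299) = sqrt((-1064 + 10137) - 299) = sqrt(9073 - 299) = sqrt(8774)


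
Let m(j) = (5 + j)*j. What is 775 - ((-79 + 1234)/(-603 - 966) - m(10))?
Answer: 484160/523 ≈ 925.74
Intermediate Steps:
m(j) = j*(5 + j)
775 - ((-79 + 1234)/(-603 - 966) - m(10)) = 775 - ((-79 + 1234)/(-603 - 966) - 10*(5 + 10)) = 775 - (1155/(-1569) - 10*15) = 775 - (1155*(-1/1569) - 1*150) = 775 - (-385/523 - 150) = 775 - 1*(-78835/523) = 775 + 78835/523 = 484160/523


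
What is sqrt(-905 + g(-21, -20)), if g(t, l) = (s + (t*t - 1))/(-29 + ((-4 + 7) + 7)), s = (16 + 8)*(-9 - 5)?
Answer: I*sqrt(328681)/19 ≈ 30.174*I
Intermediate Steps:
s = -336 (s = 24*(-14) = -336)
g(t, l) = 337/19 - t**2/19 (g(t, l) = (-336 + (t*t - 1))/(-29 + ((-4 + 7) + 7)) = (-336 + (t**2 - 1))/(-29 + (3 + 7)) = (-336 + (-1 + t**2))/(-29 + 10) = (-337 + t**2)/(-19) = (-337 + t**2)*(-1/19) = 337/19 - t**2/19)
sqrt(-905 + g(-21, -20)) = sqrt(-905 + (337/19 - 1/19*(-21)**2)) = sqrt(-905 + (337/19 - 1/19*441)) = sqrt(-905 + (337/19 - 441/19)) = sqrt(-905 - 104/19) = sqrt(-17299/19) = I*sqrt(328681)/19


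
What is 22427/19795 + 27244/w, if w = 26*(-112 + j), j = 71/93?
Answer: -882444859/106485223 ≈ -8.2870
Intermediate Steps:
j = 71/93 (j = 71*(1/93) = 71/93 ≈ 0.76344)
w = -268970/93 (w = 26*(-112 + 71/93) = 26*(-10345/93) = -268970/93 ≈ -2892.1)
22427/19795 + 27244/w = 22427/19795 + 27244/(-268970/93) = 22427*(1/19795) + 27244*(-93/268970) = 22427/19795 - 1266846/134485 = -882444859/106485223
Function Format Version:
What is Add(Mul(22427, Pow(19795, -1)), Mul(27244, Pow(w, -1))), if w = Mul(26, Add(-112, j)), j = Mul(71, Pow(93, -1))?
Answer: Rational(-882444859, 106485223) ≈ -8.2870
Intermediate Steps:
j = Rational(71, 93) (j = Mul(71, Rational(1, 93)) = Rational(71, 93) ≈ 0.76344)
w = Rational(-268970, 93) (w = Mul(26, Add(-112, Rational(71, 93))) = Mul(26, Rational(-10345, 93)) = Rational(-268970, 93) ≈ -2892.1)
Add(Mul(22427, Pow(19795, -1)), Mul(27244, Pow(w, -1))) = Add(Mul(22427, Pow(19795, -1)), Mul(27244, Pow(Rational(-268970, 93), -1))) = Add(Mul(22427, Rational(1, 19795)), Mul(27244, Rational(-93, 268970))) = Add(Rational(22427, 19795), Rational(-1266846, 134485)) = Rational(-882444859, 106485223)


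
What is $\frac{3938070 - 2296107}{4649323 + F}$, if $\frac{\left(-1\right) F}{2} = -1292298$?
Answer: $\frac{1641963}{7233919} \approx 0.22698$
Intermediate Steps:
$F = 2584596$ ($F = \left(-2\right) \left(-1292298\right) = 2584596$)
$\frac{3938070 - 2296107}{4649323 + F} = \frac{3938070 - 2296107}{4649323 + 2584596} = \frac{1641963}{7233919}$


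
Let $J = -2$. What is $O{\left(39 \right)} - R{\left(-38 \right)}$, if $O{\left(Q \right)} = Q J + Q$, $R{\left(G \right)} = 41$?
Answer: $-80$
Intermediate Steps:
$O{\left(Q \right)} = - Q$ ($O{\left(Q \right)} = Q \left(-2\right) + Q = - 2 Q + Q = - Q$)
$O{\left(39 \right)} - R{\left(-38 \right)} = \left(-1\right) 39 - 41 = -39 - 41 = -80$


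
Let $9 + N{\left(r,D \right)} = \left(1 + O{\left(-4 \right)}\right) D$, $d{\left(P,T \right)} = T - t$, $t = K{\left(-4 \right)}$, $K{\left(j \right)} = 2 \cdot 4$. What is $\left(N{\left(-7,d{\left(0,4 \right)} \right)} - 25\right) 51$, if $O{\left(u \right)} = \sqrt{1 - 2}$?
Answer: $-1938 - 204 i \approx -1938.0 - 204.0 i$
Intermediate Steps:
$K{\left(j \right)} = 8$
$t = 8$
$O{\left(u \right)} = i$ ($O{\left(u \right)} = \sqrt{-1} = i$)
$d{\left(P,T \right)} = -8 + T$ ($d{\left(P,T \right)} = T - 8 = -8 + T$)
$N{\left(r,D \right)} = -9 + D \left(1 + i\right)$ ($N{\left(r,D \right)} = -9 + \left(1 + i\right) D = -9 + D \left(1 + i\right)$)
$\left(N{\left(-7,d{\left(0,4 \right)} \right)} - 25\right) 51 = \left(\left(-9 + \left(-8 + 4\right) + i \left(-8 + 4\right)\right) - 25\right) 51 = \left(\left(-9 - 4 + i \left(-4\right)\right) - 25\right) 51 = \left(\left(-9 - 4 - 4 i\right) - 25\right) 51 = \left(\left(-13 - 4 i\right) - 25\right) 51 = \left(-38 - 4 i\right) 51 = -1938 - 204 i$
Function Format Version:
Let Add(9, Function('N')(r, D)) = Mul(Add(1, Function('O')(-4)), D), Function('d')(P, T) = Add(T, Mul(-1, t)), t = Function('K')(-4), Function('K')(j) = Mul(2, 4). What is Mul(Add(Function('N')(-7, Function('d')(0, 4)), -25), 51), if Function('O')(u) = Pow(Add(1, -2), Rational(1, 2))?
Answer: Add(-1938, Mul(-204, I)) ≈ Add(-1938.0, Mul(-204.00, I))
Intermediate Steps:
Function('K')(j) = 8
t = 8
Function('O')(u) = I (Function('O')(u) = Pow(-1, Rational(1, 2)) = I)
Function('d')(P, T) = Add(-8, T) (Function('d')(P, T) = Add(T, Mul(-1, 8)) = Add(T, -8) = Add(-8, T))
Function('N')(r, D) = Add(-9, Mul(D, Add(1, I))) (Function('N')(r, D) = Add(-9, Mul(Add(1, I), D)) = Add(-9, Mul(D, Add(1, I))))
Mul(Add(Function('N')(-7, Function('d')(0, 4)), -25), 51) = Mul(Add(Add(-9, Add(-8, 4), Mul(I, Add(-8, 4))), -25), 51) = Mul(Add(Add(-9, -4, Mul(I, -4)), -25), 51) = Mul(Add(Add(-9, -4, Mul(-4, I)), -25), 51) = Mul(Add(Add(-13, Mul(-4, I)), -25), 51) = Mul(Add(-38, Mul(-4, I)), 51) = Add(-1938, Mul(-204, I))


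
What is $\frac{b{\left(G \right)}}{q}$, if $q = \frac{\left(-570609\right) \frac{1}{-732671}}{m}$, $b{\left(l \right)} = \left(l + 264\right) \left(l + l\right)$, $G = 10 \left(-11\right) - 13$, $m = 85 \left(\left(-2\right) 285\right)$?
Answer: $\frac{136808944947300}{63401} \approx 2.1578 \cdot 10^{9}$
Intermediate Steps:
$m = -48450$ ($m = 85 \left(-570\right) = -48450$)
$G = -123$ ($G = -110 - 13 = -123$)
$b{\left(l \right)} = 2 l \left(264 + l\right)$ ($b{\left(l \right)} = \left(264 + l\right) 2 l = 2 l \left(264 + l\right)$)
$q = - \frac{190203}{11832636650}$ ($q = \frac{\left(-570609\right) \frac{1}{-732671}}{-48450} = \left(-570609\right) \left(- \frac{1}{732671}\right) \left(- \frac{1}{48450}\right) = \frac{570609}{732671} \left(- \frac{1}{48450}\right) = - \frac{190203}{11832636650} \approx -1.6074 \cdot 10^{-5}$)
$\frac{b{\left(G \right)}}{q} = \frac{2 \left(-123\right) \left(264 - 123\right)}{- \frac{190203}{11832636650}} = 2 \left(-123\right) 141 \left(- \frac{11832636650}{190203}\right) = \left(-34686\right) \left(- \frac{11832636650}{190203}\right) = \frac{136808944947300}{63401}$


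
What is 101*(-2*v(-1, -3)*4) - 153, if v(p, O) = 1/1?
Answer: -961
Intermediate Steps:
v(p, O) = 1
101*(-2*v(-1, -3)*4) - 153 = 101*(-2*1*4) - 153 = 101*(-2*4) - 153 = 101*(-8) - 153 = -808 - 153 = -961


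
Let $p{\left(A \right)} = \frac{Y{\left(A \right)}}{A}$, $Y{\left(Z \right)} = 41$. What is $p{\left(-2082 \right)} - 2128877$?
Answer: $- \frac{4432321955}{2082} \approx -2.1289 \cdot 10^{6}$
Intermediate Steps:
$p{\left(A \right)} = \frac{41}{A}$
$p{\left(-2082 \right)} - 2128877 = \frac{41}{-2082} - 2128877 = 41 \left(- \frac{1}{2082}\right) - 2128877 = - \frac{41}{2082} - 2128877 = - \frac{4432321955}{2082}$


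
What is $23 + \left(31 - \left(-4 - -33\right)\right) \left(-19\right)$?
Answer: $-15$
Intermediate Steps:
$23 + \left(31 - \left(-4 - -33\right)\right) \left(-19\right) = 23 + \left(31 - \left(-4 + 33\right)\right) \left(-19\right) = 23 + \left(31 - 29\right) \left(-19\right) = 23 + 2 \left(-19\right) = 23 - 38 = -15$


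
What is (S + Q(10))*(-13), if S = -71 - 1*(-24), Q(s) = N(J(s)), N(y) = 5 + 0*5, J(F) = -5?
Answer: 546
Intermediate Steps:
N(y) = 5 (N(y) = 5 + 0 = 5)
Q(s) = 5
S = -47 (S = -71 + 24 = -47)
(S + Q(10))*(-13) = (-47 + 5)*(-13) = -42*(-13) = 546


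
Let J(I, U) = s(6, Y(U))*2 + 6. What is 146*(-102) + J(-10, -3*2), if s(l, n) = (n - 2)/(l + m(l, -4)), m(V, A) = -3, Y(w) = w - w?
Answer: -44662/3 ≈ -14887.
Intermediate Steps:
Y(w) = 0
s(l, n) = (-2 + n)/(-3 + l) (s(l, n) = (n - 2)/(l - 3) = (-2 + n)/(-3 + l))
J(I, U) = 14/3 (J(I, U) = ((-2 + 0)/(-3 + 6))*2 + 6 = (-2/3)*2 + 6 = ((⅓)*(-2))*2 + 6 = -⅔*2 + 6 = -4/3 + 6 = 14/3)
146*(-102) + J(-10, -3*2) = 146*(-102) + 14/3 = -14892 + 14/3 = -44662/3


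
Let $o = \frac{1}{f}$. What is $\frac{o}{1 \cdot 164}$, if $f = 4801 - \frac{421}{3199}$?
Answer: $\frac{3199}{2518708392} \approx 1.2701 \cdot 10^{-6}$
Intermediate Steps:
$f = \frac{15357978}{3199}$ ($f = 4801 - 421 \cdot \frac{1}{3199} = 4801 - \frac{421}{3199} = \frac{15357978}{3199} \approx 4800.9$)
$o = \frac{3199}{15357978}$ ($o = \frac{1}{\frac{15357978}{3199}} = \frac{3199}{15357978} \approx 0.0002083$)
$\frac{o}{1 \cdot 164} = \frac{3199}{15357978 \cdot 1 \cdot 164} = \frac{3199}{15357978 \cdot 164} = \frac{3199}{15357978} \cdot \frac{1}{164} = \frac{3199}{2518708392}$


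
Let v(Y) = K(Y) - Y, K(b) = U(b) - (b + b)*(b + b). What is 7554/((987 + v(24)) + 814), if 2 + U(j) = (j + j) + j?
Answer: -7554/457 ≈ -16.530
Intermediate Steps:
U(j) = -2 + 3*j (U(j) = -2 + ((j + j) + j) = -2 + (2*j + j) = -2 + 3*j)
K(b) = -2 - 4*b**2 + 3*b (K(b) = (-2 + 3*b) - (b + b)*(b + b) = (-2 + 3*b) - 2*b*2*b = (-2 + 3*b) - 4*b**2 = -2 - 4*b**2 + 3*b)
v(Y) = -2 - 4*Y**2 + 2*Y (v(Y) = (-2 - 4*Y**2 + 3*Y) - Y = -2 - 4*Y**2 + 2*Y)
7554/((987 + v(24)) + 814) = 7554/((987 + (-2 - 4*24**2 + 2*24)) + 814) = 7554/((987 + (-2 - 4*576 + 48)) + 814) = 7554/((987 + (-2 - 2304 + 48)) + 814) = 7554/((987 - 2258) + 814) = 7554/(-1271 + 814) = 7554/(-457) = 7554*(-1/457) = -7554/457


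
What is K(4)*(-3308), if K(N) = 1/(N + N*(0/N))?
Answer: -827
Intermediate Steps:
K(N) = 1/N (K(N) = 1/(N + N*0) = 1/(N + 0) = 1/N)
K(4)*(-3308) = -3308/4 = (1/4)*(-3308) = -827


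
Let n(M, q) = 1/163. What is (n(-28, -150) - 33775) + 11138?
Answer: -3689830/163 ≈ -22637.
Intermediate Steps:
n(M, q) = 1/163
(n(-28, -150) - 33775) + 11138 = (1/163 - 33775) + 11138 = -5505324/163 + 11138 = -3689830/163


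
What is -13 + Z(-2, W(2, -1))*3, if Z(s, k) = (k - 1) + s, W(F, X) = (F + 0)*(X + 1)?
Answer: -22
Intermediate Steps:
W(F, X) = F*(1 + X)
Z(s, k) = -1 + k + s (Z(s, k) = (-1 + k) + s = -1 + k + s)
-13 + Z(-2, W(2, -1))*3 = -13 + (-1 + 2*(1 - 1) - 2)*3 = -13 + (-1 + 2*0 - 2)*3 = -13 + (-1 + 0 - 2)*3 = -13 - 3*3 = -13 - 9 = -22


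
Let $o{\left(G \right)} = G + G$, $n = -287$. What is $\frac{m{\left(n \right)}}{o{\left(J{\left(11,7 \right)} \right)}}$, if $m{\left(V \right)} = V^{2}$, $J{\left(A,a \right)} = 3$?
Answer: $\frac{82369}{6} \approx 13728.0$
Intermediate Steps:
$o{\left(G \right)} = 2 G$
$\frac{m{\left(n \right)}}{o{\left(J{\left(11,7 \right)} \right)}} = \frac{\left(-287\right)^{2}}{2 \cdot 3} = \frac{82369}{6}$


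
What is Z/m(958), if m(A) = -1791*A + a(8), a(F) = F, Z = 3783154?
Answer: -1891577/857885 ≈ -2.2049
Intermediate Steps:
m(A) = 8 - 1791*A (m(A) = -1791*A + 8 = 8 - 1791*A)
Z/m(958) = 3783154/(8 - 1791*958) = 3783154/(8 - 1715778) = 3783154/(-1715770) = 3783154*(-1/1715770) = -1891577/857885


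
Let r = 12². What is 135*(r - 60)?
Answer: 11340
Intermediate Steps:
r = 144
135*(r - 60) = 135*(144 - 60) = 135*84 = 11340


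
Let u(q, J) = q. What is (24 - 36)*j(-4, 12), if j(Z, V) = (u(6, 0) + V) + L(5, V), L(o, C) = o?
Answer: -276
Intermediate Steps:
j(Z, V) = 11 + V (j(Z, V) = (6 + V) + 5 = 11 + V)
(24 - 36)*j(-4, 12) = (24 - 36)*(11 + 12) = -12*23 = -276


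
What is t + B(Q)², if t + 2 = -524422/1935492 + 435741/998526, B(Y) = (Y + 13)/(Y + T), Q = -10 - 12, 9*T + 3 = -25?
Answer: -369326027667137/216472530471132 ≈ -1.7061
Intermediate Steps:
T = -28/9 (T = -⅓ + (⅑)*(-25) = -⅓ - 25/9 = -28/9 ≈ -3.1111)
Q = -22
B(Y) = (13 + Y)/(-28/9 + Y) (B(Y) = (Y + 13)/(Y - 28/9) = (13 + Y)/(-28/9 + Y))
t = -7775337614/4238243607 (t = -2 + (-524422/1935492 + 435741/998526) = -2 + (-524422*1/1935492 + 435741*(1/998526)) = -2 + (-262211/967746 + 145247/332842) = -2 + 701149600/4238243607 = -7775337614/4238243607 ≈ -1.8346)
t + B(Q)² = -7775337614/4238243607 + (9*(13 - 22)/(-28 + 9*(-22)))² = -7775337614/4238243607 + (9*(-9)/(-28 - 198))² = -7775337614/4238243607 + (9*(-9)/(-226))² = -7775337614/4238243607 + (9*(-1/226)*(-9))² = -7775337614/4238243607 + (81/226)² = -7775337614/4238243607 + 6561/51076 = -369326027667137/216472530471132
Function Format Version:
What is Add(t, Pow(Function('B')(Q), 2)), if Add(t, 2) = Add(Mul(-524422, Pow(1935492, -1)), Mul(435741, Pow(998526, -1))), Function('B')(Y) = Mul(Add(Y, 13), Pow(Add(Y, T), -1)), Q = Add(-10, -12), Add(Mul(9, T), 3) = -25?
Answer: Rational(-369326027667137, 216472530471132) ≈ -1.7061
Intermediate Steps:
T = Rational(-28, 9) (T = Add(Rational(-1, 3), Mul(Rational(1, 9), -25)) = Add(Rational(-1, 3), Rational(-25, 9)) = Rational(-28, 9) ≈ -3.1111)
Q = -22
Function('B')(Y) = Mul(Pow(Add(Rational(-28, 9), Y), -1), Add(13, Y)) (Function('B')(Y) = Mul(Add(Y, 13), Pow(Add(Y, Rational(-28, 9)), -1)) = Mul(Add(13, Y), Pow(Add(Rational(-28, 9), Y), -1)) = Mul(Pow(Add(Rational(-28, 9), Y), -1), Add(13, Y)))
t = Rational(-7775337614, 4238243607) (t = Add(-2, Add(Mul(-524422, Pow(1935492, -1)), Mul(435741, Pow(998526, -1)))) = Add(-2, Add(Mul(-524422, Rational(1, 1935492)), Mul(435741, Rational(1, 998526)))) = Add(-2, Add(Rational(-262211, 967746), Rational(145247, 332842))) = Add(-2, Rational(701149600, 4238243607)) = Rational(-7775337614, 4238243607) ≈ -1.8346)
Add(t, Pow(Function('B')(Q), 2)) = Add(Rational(-7775337614, 4238243607), Pow(Mul(9, Pow(Add(-28, Mul(9, -22)), -1), Add(13, -22)), 2)) = Add(Rational(-7775337614, 4238243607), Pow(Mul(9, Pow(Add(-28, -198), -1), -9), 2)) = Add(Rational(-7775337614, 4238243607), Pow(Mul(9, Pow(-226, -1), -9), 2)) = Add(Rational(-7775337614, 4238243607), Pow(Mul(9, Rational(-1, 226), -9), 2)) = Add(Rational(-7775337614, 4238243607), Pow(Rational(81, 226), 2)) = Add(Rational(-7775337614, 4238243607), Rational(6561, 51076)) = Rational(-369326027667137, 216472530471132)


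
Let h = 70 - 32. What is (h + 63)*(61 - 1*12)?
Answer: 4949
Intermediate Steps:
h = 38
(h + 63)*(61 - 1*12) = (38 + 63)*(61 - 1*12) = 101*(61 - 12) = 101*49 = 4949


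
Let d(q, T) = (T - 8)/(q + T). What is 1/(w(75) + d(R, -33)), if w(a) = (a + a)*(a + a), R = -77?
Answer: 110/2475041 ≈ 4.4444e-5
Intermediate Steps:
d(q, T) = (-8 + T)/(T + q)
w(a) = 4*a² (w(a) = (2*a)*(2*a) = 4*a²)
1/(w(75) + d(R, -33)) = 1/(4*75² + (-8 - 33)/(-33 - 77)) = 1/(4*5625 - 41/(-110)) = 1/(22500 - 1/110*(-41)) = 1/(22500 + 41/110) = 1/(2475041/110) = 110/2475041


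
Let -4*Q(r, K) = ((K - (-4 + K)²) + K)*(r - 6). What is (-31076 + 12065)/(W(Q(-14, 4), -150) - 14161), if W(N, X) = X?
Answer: 19011/14311 ≈ 1.3284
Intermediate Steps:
Q(r, K) = -(-6 + r)*(-(-4 + K)² + 2*K)/4 (Q(r, K) = -((K - (-4 + K)²) + K)*(r - 6)/4 = -(-(-4 + K)² + 2*K)*(-6 + r)/4 = -(-6 + r)*(-(-4 + K)² + 2*K)/4)
(-31076 + 12065)/(W(Q(-14, 4), -150) - 14161) = (-31076 + 12065)/(-150 - 14161) = -19011/(-14311) = -19011*(-1/14311) = 19011/14311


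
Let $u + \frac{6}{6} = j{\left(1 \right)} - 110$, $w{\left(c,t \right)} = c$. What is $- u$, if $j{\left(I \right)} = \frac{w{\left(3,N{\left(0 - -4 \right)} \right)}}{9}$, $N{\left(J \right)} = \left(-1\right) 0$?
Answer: $\frac{332}{3} \approx 110.67$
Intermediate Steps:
$N{\left(J \right)} = 0$
$j{\left(I \right)} = \frac{1}{3}$ ($j{\left(I \right)} = \frac{3}{9} = 3 \cdot \frac{1}{9} = \frac{1}{3}$)
$u = - \frac{332}{3}$ ($u = -1 + \left(\frac{1}{3} - 110\right) = -1 - \frac{329}{3} = - \frac{332}{3} \approx -110.67$)
$- u = \left(-1\right) \left(- \frac{332}{3}\right) = \frac{332}{3}$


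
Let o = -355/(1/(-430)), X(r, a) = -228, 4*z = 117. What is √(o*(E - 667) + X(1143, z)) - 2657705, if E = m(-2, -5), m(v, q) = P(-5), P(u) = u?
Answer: -2657705 + 6*I*√2849473 ≈ -2.6577e+6 + 10128.0*I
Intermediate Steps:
m(v, q) = -5
z = 117/4 (z = (¼)*117 = 117/4 ≈ 29.250)
E = -5
o = 152650 (o = -355/(-1/430) = -355*(-430) = 152650)
√(o*(E - 667) + X(1143, z)) - 2657705 = √(152650*(-5 - 667) - 228) - 2657705 = √(152650*(-672) - 228) - 2657705 = √(-102580800 - 228) - 2657705 = √(-102581028) - 2657705 = 6*I*√2849473 - 2657705 = -2657705 + 6*I*√2849473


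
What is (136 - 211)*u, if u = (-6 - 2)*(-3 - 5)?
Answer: -4800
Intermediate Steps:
u = 64 (u = -8*(-8) = 64)
(136 - 211)*u = (136 - 211)*64 = -75*64 = -4800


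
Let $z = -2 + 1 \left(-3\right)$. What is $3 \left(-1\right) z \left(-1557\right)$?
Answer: $-23355$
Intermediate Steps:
$z = -5$ ($z = -2 - 3 = -5$)
$3 \left(-1\right) z \left(-1557\right) = 3 \left(-1\right) \left(-5\right) \left(-1557\right) = \left(-3\right) \left(-5\right) \left(-1557\right) = 15 \left(-1557\right) = -23355$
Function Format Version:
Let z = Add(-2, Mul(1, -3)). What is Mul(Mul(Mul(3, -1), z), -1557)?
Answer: -23355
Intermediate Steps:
z = -5 (z = Add(-2, -3) = -5)
Mul(Mul(Mul(3, -1), z), -1557) = Mul(Mul(Mul(3, -1), -5), -1557) = Mul(Mul(-3, -5), -1557) = Mul(15, -1557) = -23355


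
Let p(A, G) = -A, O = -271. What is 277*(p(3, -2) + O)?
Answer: -75898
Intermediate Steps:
277*(p(3, -2) + O) = 277*(-1*3 - 271) = 277*(-3 - 271) = 277*(-274) = -75898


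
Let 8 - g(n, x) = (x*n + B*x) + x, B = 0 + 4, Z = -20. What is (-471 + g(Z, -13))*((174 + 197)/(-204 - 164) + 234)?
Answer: -28208789/184 ≈ -1.5331e+5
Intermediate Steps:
B = 4
g(n, x) = 8 - 5*x - n*x (g(n, x) = 8 - ((x*n + 4*x) + x) = 8 - ((n*x + 4*x) + x) = 8 - ((4*x + n*x) + x) = 8 - (5*x + n*x) = 8 + (-5*x - n*x) = 8 - 5*x - n*x)
(-471 + g(Z, -13))*((174 + 197)/(-204 - 164) + 234) = (-471 + (8 - 5*(-13) - 1*(-20)*(-13)))*((174 + 197)/(-204 - 164) + 234) = (-471 + (8 + 65 - 260))*(371/(-368) + 234) = (-471 - 187)*(371*(-1/368) + 234) = -658*(-371/368 + 234) = -658*85741/368 = -28208789/184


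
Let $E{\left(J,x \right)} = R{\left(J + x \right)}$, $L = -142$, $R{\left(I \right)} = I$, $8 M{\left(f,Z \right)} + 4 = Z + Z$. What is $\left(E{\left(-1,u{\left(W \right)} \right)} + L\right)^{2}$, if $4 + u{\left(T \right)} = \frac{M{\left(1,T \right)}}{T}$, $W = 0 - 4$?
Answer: $\frac{1375929}{64} \approx 21499.0$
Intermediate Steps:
$M{\left(f,Z \right)} = - \frac{1}{2} + \frac{Z}{4}$ ($M{\left(f,Z \right)} = - \frac{1}{2} + \frac{Z + Z}{8} = - \frac{1}{2} + \frac{2 Z}{8} = - \frac{1}{2} + \frac{Z}{4}$)
$W = -4$ ($W = 0 - 4 = -4$)
$u{\left(T \right)} = -4 + \frac{- \frac{1}{2} + \frac{T}{4}}{T}$
$E{\left(J,x \right)} = J + x$
$\left(E{\left(-1,u{\left(W \right)} \right)} + L\right)^{2} = \left(\left(-1 + \frac{-2 - -60}{4 \left(-4\right)}\right) - 142\right)^{2} = \left(\left(-1 + \frac{1}{4} \left(- \frac{1}{4}\right) \left(-2 + 60\right)\right) - 142\right)^{2} = \left(\left(-1 + \frac{1}{4} \left(- \frac{1}{4}\right) 58\right) - 142\right)^{2} = \left(\left(-1 - \frac{29}{8}\right) - 142\right)^{2} = \left(- \frac{37}{8} - 142\right)^{2} = \left(- \frac{1173}{8}\right)^{2} = \frac{1375929}{64}$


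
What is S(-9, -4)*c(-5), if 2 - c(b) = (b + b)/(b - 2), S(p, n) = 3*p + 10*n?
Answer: -268/7 ≈ -38.286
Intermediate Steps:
c(b) = 2 - 2*b/(-2 + b) (c(b) = 2 - (b + b)/(b - 2) = 2 - 2*b/(-2 + b))
S(-9, -4)*c(-5) = (3*(-9) + 10*(-4))*(-4/(-2 - 5)) = (-27 - 40)*(-4/(-7)) = -(-268)*(-1)/7 = -67*4/7 = -268/7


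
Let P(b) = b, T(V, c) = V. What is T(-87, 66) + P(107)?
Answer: 20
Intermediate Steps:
T(-87, 66) + P(107) = -87 + 107 = 20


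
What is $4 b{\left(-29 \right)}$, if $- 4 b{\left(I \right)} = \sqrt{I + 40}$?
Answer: $- \sqrt{11} \approx -3.3166$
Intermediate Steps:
$b{\left(I \right)} = - \frac{\sqrt{40 + I}}{4}$ ($b{\left(I \right)} = - \frac{\sqrt{I + 40}}{4} = - \frac{\sqrt{40 + I}}{4}$)
$4 b{\left(-29 \right)} = 4 \left(- \frac{\sqrt{40 - 29}}{4}\right) = 4 \left(- \frac{\sqrt{11}}{4}\right) = - \sqrt{11}$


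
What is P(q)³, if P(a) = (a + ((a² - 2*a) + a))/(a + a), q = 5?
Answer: 125/8 ≈ 15.625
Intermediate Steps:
P(a) = a/2 (P(a) = (a + (a² - a))/((2*a)) = a²*(1/(2*a)) = a/2)
P(q)³ = ((½)*5)³ = (5/2)³ = 125/8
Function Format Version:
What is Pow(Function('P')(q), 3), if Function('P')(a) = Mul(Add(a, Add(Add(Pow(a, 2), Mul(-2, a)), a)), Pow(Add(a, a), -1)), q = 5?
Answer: Rational(125, 8) ≈ 15.625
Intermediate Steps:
Function('P')(a) = Mul(Rational(1, 2), a) (Function('P')(a) = Mul(Add(a, Add(Pow(a, 2), Mul(-1, a))), Pow(Mul(2, a), -1)) = Mul(Pow(a, 2), Mul(Rational(1, 2), Pow(a, -1))) = Mul(Rational(1, 2), a))
Pow(Function('P')(q), 3) = Pow(Mul(Rational(1, 2), 5), 3) = Pow(Rational(5, 2), 3) = Rational(125, 8)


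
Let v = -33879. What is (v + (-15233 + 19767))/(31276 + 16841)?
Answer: -29345/48117 ≈ -0.60987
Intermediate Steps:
(v + (-15233 + 19767))/(31276 + 16841) = (-33879 + (-15233 + 19767))/(31276 + 16841) = (-33879 + 4534)/48117 = -29345*1/48117 = -29345/48117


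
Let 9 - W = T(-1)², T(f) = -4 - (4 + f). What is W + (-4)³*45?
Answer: -2920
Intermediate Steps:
T(f) = -8 - f (T(f) = -4 + (-4 - f) = -8 - f)
W = -40 (W = 9 - (-8 - 1*(-1))² = 9 - (-8 + 1)² = 9 - 1*(-7)² = 9 - 1*49 = 9 - 49 = -40)
W + (-4)³*45 = -40 + (-4)³*45 = -40 - 64*45 = -40 - 2880 = -2920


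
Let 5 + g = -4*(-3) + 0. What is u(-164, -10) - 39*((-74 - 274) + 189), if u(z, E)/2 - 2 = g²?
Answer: 6303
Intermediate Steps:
g = 7 (g = -5 + (-4*(-3) + 0) = -5 + (12 + 0) = -5 + 12 = 7)
u(z, E) = 102 (u(z, E) = 4 + 2*7² = 4 + 2*49 = 4 + 98 = 102)
u(-164, -10) - 39*((-74 - 274) + 189) = 102 - 39*((-74 - 274) + 189) = 102 - 39*(-348 + 189) = 102 - 39*(-159) = 102 + 6201 = 6303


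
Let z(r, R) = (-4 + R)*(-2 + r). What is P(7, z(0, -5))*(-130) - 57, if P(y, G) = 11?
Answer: -1487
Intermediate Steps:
P(7, z(0, -5))*(-130) - 57 = 11*(-130) - 57 = -1430 - 57 = -1487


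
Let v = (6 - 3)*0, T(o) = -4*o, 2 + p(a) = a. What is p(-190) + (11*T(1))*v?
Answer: -192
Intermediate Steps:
p(a) = -2 + a
v = 0 (v = 3*0 = 0)
p(-190) + (11*T(1))*v = (-2 - 190) + (11*(-4*1))*0 = -192 + (11*(-4))*0 = -192 - 44*0 = -192 + 0 = -192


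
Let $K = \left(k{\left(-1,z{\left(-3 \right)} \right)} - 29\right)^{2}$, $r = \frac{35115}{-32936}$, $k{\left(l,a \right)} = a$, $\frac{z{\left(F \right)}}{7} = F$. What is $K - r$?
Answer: $\frac{82375115}{32936} \approx 2501.1$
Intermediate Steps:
$z{\left(F \right)} = 7 F$
$r = - \frac{35115}{32936}$ ($r = 35115 \left(- \frac{1}{32936}\right) = - \frac{35115}{32936} \approx -1.0662$)
$K = 2500$ ($K = \left(7 \left(-3\right) - 29\right)^{2} = \left(-21 - 29\right)^{2} = \left(-50\right)^{2} = 2500$)
$K - r = 2500 - - \frac{35115}{32936} = 2500 + \frac{35115}{32936} = \frac{82375115}{32936}$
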